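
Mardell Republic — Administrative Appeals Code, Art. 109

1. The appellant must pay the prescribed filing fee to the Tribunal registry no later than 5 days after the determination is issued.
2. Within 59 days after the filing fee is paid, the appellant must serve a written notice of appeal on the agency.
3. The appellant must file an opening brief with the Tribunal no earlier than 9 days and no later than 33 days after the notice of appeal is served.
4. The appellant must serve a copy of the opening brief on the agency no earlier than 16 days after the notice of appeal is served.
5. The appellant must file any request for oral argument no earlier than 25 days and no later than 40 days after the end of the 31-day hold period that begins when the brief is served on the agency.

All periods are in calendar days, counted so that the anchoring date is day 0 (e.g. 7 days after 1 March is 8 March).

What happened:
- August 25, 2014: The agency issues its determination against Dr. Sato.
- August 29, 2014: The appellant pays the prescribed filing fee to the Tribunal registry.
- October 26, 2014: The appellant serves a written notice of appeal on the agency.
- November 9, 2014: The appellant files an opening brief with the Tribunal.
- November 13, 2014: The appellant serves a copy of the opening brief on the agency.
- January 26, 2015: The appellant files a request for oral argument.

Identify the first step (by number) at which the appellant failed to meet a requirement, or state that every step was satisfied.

Step 5

Step 1: 5 days after August 25, 2014 (when the determination is issued) is August 30, 2014; completed August 29, 2014, before the deadline.
Step 2: 59 days after August 29, 2014 (when the filing fee is paid) is October 27, 2014; October 26, 2014 is within that limit.
Step 3: the window is 9–33 days after October 26, 2014 (when the notice of appeal is served), so November 4, 2014 through November 28, 2014; done November 9, 2014, which is between those dates.
Step 4: the earliest permitted date is 16 days after October 26, 2014 (when the notice of appeal is served), i.e. November 11, 2014; done November 13, 2014 — permitted.
Step 5: the window is 25–40 days after December 14, 2014 (end of the 31-day hold period, which began when the brief is served on the agency on November 13, 2014), so January 8, 2015 through January 23, 2015; January 26, 2015 is 3 days past the end of the window.
The procedure was therefore not followed at step 5.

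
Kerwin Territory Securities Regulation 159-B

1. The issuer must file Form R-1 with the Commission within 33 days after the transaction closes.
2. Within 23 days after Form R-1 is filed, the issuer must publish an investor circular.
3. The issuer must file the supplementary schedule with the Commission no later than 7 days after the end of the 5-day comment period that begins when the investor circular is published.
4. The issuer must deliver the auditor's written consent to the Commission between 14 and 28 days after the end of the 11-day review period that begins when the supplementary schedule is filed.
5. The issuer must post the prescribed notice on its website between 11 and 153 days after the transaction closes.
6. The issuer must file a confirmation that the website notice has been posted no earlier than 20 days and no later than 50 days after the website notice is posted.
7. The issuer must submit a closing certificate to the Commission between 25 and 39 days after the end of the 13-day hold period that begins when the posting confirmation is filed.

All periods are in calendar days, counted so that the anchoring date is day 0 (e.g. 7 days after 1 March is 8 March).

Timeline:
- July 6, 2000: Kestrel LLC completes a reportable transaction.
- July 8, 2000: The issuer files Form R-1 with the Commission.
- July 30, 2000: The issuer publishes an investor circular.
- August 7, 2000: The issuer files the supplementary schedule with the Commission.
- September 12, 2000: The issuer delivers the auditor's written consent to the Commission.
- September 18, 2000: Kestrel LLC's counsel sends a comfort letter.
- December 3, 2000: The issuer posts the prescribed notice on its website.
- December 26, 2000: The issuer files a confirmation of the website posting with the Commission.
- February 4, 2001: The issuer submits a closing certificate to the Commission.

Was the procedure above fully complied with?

Yes

Step 1 — counting 33 days from July 6, 2000 (when the transaction closes) gives a deadline of August 8, 2000; done July 8, 2000 — timely.
Step 2 — counting 23 days from July 8, 2000 (when Form R-1 is filed) gives a deadline of July 31, 2000; July 30, 2000 is within that limit.
Step 3 — counting 7 days from August 4, 2000 (end of the 5-day comment period, which began when the investor circular is published on July 30, 2000) gives a deadline of August 11, 2000; completed August 7, 2000, before the deadline.
Step 4 — 14 and 28 days from August 18, 2000 (end of the 11-day review period, which began when the supplementary schedule is filed on August 7, 2000) are September 1, 2000 and September 15, 2000 respectively; done September 12, 2000, which is between those dates.
Step 5 — 11 and 153 days from July 6, 2000 (when the transaction closes) are July 17, 2000 and December 6, 2000 respectively; done December 3, 2000 — within the window.
Step 6 — 20 and 50 days from December 3, 2000 (when the website notice is posted) are December 23, 2000 and January 22, 2001 respectively; December 26, 2000 falls inside that range.
Step 7 — 25 and 39 days from January 8, 2001 (end of the 13-day hold period, which began when the posting confirmation is filed on December 26, 2000) are February 2, 2001 and February 16, 2001 respectively; done February 4, 2001 — within the window.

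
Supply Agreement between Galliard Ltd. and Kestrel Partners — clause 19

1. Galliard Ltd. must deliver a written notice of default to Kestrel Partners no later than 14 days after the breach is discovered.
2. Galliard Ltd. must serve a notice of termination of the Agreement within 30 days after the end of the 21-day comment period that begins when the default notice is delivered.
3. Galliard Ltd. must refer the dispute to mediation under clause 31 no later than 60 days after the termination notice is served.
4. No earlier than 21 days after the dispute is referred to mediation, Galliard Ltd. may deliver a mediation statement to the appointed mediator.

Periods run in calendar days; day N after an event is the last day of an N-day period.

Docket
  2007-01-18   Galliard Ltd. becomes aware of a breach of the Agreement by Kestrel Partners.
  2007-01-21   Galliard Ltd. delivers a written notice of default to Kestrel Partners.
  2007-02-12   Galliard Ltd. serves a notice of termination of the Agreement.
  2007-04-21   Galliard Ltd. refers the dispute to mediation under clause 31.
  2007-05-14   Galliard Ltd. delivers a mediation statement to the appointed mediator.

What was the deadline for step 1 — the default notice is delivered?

Step 1 runs from 2007-01-18, when the breach is discovered. 14 days after 2007-01-18 is 2007-02-01.

2007-02-01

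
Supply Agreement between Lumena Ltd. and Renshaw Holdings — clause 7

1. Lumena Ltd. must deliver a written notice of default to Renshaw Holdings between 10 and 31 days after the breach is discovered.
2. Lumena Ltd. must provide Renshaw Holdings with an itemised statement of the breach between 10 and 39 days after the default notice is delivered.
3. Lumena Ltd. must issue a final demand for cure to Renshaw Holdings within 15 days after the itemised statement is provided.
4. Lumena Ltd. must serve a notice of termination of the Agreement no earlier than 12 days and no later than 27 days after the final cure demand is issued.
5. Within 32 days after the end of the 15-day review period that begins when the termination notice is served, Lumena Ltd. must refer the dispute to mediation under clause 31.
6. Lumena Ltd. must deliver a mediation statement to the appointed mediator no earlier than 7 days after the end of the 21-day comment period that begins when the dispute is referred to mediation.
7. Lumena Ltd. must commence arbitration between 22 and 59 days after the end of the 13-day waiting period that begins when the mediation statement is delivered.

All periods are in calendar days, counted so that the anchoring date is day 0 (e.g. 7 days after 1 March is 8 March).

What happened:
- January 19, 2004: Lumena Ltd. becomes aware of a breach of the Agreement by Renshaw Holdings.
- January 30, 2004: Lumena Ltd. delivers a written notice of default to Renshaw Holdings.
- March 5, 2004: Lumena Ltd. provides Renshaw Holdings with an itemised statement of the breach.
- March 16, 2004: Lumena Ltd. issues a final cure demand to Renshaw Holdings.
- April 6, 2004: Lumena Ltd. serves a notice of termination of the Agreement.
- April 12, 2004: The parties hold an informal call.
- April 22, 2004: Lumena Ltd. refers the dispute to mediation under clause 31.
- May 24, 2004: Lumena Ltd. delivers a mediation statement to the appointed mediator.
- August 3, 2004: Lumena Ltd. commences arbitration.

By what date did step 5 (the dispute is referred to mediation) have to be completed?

The termination notice is served on April 6, 2004; the 15-day review period therefore ends April 21, 2004, and step 5 runs from that date. 32 days after April 21, 2004 is May 23, 2004.

May 23, 2004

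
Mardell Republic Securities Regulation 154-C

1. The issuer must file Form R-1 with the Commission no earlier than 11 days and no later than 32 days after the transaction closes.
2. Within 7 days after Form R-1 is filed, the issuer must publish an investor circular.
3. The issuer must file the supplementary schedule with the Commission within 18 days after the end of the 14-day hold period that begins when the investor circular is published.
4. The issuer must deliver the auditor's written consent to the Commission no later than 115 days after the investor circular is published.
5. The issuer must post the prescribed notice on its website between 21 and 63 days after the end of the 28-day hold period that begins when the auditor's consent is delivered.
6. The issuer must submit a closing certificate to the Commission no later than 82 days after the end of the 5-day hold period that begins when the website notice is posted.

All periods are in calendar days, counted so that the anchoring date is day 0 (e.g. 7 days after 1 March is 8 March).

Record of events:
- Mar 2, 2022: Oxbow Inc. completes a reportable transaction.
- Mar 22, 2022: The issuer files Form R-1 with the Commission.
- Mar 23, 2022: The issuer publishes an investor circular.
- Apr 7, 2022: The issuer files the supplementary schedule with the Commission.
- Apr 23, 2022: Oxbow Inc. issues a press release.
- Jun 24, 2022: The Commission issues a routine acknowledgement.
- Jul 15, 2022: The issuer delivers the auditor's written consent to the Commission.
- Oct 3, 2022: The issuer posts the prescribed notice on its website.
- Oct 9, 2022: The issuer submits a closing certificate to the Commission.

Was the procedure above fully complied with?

Yes

Step 1 — 11 and 32 days from Mar 2, 2022 (when the transaction closes) are Mar 13, 2022 and Apr 3, 2022 respectively; done Mar 22, 2022 — within the window.
Step 2 — counting 7 days from Mar 22, 2022 (when Form R-1 is filed) gives a deadline of Mar 29, 2022; Mar 23, 2022 is within that limit.
Step 3 — counting 18 days from Apr 6, 2022 (end of the 14-day hold period, which began when the investor circular is published on Mar 23, 2022) gives a deadline of Apr 24, 2022; done Apr 7, 2022 — timely.
Step 4 — counting 115 days from Mar 23, 2022 (when the investor circular is published) gives a deadline of Jul 16, 2022; done Jul 15, 2022 — timely.
Step 5 — 21 and 63 days from Aug 12, 2022 (end of the 28-day hold period, which began when the auditor's consent is delivered on Jul 15, 2022) are Sep 2, 2022 and Oct 14, 2022 respectively; Oct 3, 2022 falls inside that range.
Step 6 — counting 82 days from Oct 8, 2022 (end of the 5-day hold period, which began when the website notice is posted on Oct 3, 2022) gives a deadline of Dec 29, 2022; done Oct 9, 2022 — timely.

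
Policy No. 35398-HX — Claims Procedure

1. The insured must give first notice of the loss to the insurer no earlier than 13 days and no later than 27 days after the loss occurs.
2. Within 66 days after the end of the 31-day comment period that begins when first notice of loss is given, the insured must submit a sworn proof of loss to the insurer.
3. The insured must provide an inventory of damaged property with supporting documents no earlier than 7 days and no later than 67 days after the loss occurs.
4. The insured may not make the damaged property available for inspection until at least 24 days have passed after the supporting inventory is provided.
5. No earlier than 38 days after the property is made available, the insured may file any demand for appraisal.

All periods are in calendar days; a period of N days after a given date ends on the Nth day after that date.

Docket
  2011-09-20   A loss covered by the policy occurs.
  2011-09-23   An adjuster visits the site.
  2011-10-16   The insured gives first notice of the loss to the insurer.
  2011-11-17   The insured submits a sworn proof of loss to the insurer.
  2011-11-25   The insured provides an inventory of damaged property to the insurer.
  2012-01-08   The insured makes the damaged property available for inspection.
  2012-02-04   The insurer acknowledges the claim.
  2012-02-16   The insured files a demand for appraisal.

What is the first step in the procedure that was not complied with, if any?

Step 1: the window is 13–27 days after 2011-09-20 (when the loss occurs), so 2011-10-03 through 2011-10-17; 2011-10-16 falls inside that range.
Step 2: 66 days after 2011-11-16 (end of the 31-day comment period, which began when first notice of loss is given on 2011-10-16) is 2012-01-21; completed 2011-11-17, before the deadline.
Step 3: the window is 7–67 days after 2011-09-20 (when the loss occurs), so 2011-09-27 through 2011-11-26; 2011-11-25 falls inside that range.
Step 4: the earliest permitted date is 24 days after 2011-11-25 (when the supporting inventory is provided), i.e. 2011-12-19; 2012-01-08 is on or after that date.
Step 5: the earliest permitted date is 38 days after 2012-01-08 (when the property is made available), i.e. 2012-02-15; 2012-02-16 is on or after that date.

None — every step was satisfied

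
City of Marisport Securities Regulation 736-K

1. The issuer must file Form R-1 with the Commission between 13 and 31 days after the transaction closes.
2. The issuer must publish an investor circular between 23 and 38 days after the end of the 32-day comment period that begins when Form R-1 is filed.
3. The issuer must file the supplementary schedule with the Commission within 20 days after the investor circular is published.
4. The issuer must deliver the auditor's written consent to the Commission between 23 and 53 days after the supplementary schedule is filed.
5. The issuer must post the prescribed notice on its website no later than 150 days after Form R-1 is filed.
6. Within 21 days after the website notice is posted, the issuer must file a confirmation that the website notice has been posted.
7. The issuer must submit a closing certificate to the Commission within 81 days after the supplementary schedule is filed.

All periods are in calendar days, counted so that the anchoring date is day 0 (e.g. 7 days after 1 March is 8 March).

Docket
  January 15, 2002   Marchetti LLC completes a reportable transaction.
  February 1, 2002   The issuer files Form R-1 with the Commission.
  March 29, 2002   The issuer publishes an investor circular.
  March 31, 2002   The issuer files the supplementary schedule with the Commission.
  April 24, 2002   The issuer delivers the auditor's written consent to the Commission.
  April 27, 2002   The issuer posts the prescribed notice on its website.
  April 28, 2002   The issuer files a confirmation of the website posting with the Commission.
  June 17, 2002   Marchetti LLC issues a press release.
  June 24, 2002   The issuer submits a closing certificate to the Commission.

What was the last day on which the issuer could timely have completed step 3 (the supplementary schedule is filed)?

Step 3 runs from March 29, 2002, when the investor circular is published. 20 days after March 29, 2002 is April 18, 2002.

April 18, 2002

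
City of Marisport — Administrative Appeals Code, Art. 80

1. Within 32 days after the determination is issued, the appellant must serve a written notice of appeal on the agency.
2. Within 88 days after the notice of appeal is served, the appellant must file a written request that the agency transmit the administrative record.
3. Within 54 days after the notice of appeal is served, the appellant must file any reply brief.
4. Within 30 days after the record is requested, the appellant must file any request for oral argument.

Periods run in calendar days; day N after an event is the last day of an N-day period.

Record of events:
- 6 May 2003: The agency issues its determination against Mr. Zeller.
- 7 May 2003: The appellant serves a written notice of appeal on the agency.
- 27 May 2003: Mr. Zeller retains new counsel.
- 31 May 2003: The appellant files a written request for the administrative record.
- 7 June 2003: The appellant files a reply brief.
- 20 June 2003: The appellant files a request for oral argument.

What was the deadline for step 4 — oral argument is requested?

Step 4 runs from 31 May 2003, when the record is requested. 30 days after 31 May 2003 is 30 June 2003.

30 June 2003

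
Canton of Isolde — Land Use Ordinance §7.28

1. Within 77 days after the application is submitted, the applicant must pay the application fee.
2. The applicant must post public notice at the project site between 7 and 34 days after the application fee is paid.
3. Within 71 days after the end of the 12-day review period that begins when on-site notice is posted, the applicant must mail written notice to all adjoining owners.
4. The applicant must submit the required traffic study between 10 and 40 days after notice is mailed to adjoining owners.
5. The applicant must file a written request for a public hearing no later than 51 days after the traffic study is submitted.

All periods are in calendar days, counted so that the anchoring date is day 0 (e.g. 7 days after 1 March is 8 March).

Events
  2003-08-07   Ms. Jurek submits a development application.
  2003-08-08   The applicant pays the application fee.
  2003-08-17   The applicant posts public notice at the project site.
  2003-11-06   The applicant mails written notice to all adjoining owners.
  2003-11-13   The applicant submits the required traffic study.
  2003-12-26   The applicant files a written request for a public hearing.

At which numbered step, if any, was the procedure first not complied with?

Step 1 — counting 77 days from 2003-08-07 (when the application is submitted) gives a deadline of 2003-10-23; completed 2003-08-08, before the deadline.
Step 2 — 7 and 34 days from 2003-08-08 (when the application fee is paid) are 2003-08-15 and 2003-09-11 respectively; 2003-08-17 falls inside that range.
Step 3 — counting 71 days from 2003-08-29 (end of the 12-day review period, which began when on-site notice is posted on 2003-08-17) gives a deadline of 2003-11-08; 2003-11-06 is within that limit.
Step 4 — 10 and 40 days from 2003-11-06 (when notice is mailed to adjoining owners) are 2003-11-16 and 2003-12-16 respectively; done 2003-11-13 — 3 days before the window opened.
No need to go further; step 4 was not satisfied.

Step 4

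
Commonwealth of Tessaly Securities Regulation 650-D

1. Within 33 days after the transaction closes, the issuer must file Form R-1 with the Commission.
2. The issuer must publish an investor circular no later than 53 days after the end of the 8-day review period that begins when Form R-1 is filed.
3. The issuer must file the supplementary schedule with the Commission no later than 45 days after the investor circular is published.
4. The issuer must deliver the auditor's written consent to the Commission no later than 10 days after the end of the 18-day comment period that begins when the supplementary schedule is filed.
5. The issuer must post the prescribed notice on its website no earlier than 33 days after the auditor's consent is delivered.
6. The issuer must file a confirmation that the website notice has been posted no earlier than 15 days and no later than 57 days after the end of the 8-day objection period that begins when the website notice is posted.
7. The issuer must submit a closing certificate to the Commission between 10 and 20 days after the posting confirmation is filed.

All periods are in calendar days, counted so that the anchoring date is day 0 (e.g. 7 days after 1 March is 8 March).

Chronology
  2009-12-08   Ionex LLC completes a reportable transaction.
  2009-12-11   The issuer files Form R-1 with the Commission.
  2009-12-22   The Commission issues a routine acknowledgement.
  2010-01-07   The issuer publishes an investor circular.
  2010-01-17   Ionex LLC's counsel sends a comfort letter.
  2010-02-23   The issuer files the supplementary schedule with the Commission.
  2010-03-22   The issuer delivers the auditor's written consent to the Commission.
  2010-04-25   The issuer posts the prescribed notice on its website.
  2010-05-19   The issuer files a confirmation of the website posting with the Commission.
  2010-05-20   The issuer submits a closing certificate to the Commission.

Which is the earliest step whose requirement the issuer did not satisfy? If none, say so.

Step 3

(1) due by 2009-12-08 + 33 days = 2010-01-10; completed 2009-12-11, before the deadline.
(2) due by 2009-12-19 + 53 days = 2010-02-10; completed 2010-01-07, before the deadline.
(3) due by 2010-01-07 + 45 days = 2010-02-21; not done until 2010-02-23, 2 days after the deadline.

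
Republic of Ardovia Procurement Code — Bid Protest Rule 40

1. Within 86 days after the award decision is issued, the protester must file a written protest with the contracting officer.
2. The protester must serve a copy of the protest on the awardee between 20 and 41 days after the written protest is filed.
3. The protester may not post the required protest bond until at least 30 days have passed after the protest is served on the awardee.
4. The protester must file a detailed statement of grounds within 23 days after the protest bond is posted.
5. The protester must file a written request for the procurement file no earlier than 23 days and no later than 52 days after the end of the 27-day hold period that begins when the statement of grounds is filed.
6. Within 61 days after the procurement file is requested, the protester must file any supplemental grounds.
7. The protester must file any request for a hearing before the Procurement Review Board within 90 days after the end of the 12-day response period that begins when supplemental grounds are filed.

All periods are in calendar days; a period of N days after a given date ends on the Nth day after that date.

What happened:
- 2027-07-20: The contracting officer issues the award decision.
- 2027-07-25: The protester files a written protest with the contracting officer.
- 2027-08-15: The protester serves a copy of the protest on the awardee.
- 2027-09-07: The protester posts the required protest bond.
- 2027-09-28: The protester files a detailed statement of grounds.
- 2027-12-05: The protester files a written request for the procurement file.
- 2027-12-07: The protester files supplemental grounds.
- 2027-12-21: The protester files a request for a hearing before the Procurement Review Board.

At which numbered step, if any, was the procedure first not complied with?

Step 3

Step 1 — counting 86 days from 2027-07-20 (when the award decision is issued) gives a deadline of 2027-10-14; done 2027-07-25 — timely.
Step 2 — 20 and 41 days from 2027-07-25 (when the written protest is filed) are 2027-08-14 and 2027-09-04 respectively; done 2027-08-15, which is between those dates.
Step 3 — must wait 30 days from 2027-08-15 (when the protest is served on the awardee), so not before 2027-09-14; acted on 2027-09-07, 7 days prematurely.
No need to go further; step 3 was not satisfied.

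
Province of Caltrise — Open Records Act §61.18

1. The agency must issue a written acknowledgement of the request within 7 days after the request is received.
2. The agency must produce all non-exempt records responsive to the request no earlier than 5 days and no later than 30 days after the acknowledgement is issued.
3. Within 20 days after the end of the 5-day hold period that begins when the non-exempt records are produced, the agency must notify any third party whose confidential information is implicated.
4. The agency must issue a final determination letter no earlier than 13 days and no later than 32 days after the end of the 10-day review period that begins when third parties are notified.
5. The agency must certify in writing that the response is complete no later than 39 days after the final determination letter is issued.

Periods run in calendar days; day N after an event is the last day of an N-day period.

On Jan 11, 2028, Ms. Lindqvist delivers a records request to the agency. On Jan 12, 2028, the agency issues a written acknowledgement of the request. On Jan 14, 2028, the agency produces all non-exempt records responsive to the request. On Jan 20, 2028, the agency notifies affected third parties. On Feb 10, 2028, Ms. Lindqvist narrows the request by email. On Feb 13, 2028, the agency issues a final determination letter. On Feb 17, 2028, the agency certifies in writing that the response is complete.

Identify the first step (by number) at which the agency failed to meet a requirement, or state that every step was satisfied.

Step 2

Step 1 — counting 7 days from Jan 11, 2028 (when the request is received) gives a deadline of Jan 18, 2028; completed Jan 12, 2028, before the deadline.
Step 2 — 5 and 30 days from Jan 12, 2028 (when the acknowledgement is issued) are Jan 17, 2028 and Feb 11, 2028 respectively; Jan 14, 2028 is 3 days too early.
The procedure was therefore not followed at step 2.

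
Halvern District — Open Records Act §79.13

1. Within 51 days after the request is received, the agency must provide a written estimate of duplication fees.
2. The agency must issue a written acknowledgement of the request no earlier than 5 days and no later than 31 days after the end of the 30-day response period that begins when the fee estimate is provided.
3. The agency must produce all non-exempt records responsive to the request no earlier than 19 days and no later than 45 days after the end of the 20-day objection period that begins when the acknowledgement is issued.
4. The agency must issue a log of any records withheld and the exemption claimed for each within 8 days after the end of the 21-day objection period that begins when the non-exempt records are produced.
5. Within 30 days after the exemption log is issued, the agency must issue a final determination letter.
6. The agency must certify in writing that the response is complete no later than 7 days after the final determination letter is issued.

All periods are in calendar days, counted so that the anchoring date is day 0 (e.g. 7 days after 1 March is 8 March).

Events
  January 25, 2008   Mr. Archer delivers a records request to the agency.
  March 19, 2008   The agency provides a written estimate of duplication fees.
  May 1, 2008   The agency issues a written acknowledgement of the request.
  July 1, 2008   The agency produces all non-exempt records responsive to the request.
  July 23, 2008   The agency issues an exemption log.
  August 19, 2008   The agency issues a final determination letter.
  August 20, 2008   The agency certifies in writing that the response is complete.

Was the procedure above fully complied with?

No

Step 1: 51 days after January 25, 2008 (when the request is received) is March 16, 2008; done March 19, 2008 — 3 days late.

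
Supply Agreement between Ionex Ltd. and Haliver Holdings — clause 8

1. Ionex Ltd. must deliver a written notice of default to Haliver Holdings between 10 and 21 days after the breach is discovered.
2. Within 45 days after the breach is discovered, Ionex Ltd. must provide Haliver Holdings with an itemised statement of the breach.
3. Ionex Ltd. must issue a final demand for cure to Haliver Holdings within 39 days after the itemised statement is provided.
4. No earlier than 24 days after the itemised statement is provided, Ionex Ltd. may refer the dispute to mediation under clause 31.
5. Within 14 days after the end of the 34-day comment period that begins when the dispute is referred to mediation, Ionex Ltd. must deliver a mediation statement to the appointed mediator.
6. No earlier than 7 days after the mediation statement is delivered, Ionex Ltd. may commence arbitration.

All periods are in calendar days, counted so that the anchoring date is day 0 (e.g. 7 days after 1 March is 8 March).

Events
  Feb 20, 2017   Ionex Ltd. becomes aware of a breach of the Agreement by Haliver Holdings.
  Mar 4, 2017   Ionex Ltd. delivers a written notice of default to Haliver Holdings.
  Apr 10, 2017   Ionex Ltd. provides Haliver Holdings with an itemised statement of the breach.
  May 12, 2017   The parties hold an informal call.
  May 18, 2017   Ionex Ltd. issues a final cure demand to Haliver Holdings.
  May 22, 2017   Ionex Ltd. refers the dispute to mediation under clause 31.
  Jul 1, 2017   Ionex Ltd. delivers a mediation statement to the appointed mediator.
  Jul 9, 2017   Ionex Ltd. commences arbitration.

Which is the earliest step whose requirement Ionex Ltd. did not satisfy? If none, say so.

Step 1: the window is 10–21 days after Feb 20, 2017 (when the breach is discovered), so Mar 2, 2017 through Mar 13, 2017; done Mar 4, 2017, which is between those dates.
Step 2: 45 days after Feb 20, 2017 (when the breach is discovered) is Apr 6, 2017; done Apr 10, 2017 — 4 days late.

Step 2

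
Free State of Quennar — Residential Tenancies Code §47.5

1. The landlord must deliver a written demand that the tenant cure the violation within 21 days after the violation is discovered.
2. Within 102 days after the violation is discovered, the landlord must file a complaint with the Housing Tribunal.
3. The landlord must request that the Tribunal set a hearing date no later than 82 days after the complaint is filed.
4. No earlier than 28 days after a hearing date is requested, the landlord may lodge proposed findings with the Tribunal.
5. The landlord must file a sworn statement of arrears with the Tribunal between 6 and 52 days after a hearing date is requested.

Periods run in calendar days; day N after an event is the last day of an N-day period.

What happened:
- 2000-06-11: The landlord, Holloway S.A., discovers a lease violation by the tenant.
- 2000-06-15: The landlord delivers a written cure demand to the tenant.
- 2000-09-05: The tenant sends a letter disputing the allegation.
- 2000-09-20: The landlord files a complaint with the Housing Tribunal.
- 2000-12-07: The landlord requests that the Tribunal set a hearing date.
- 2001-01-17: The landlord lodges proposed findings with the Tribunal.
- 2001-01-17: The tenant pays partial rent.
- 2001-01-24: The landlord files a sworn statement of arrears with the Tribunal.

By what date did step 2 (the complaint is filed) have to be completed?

2000-09-21

Step 2 runs from 2000-06-11, when the violation is discovered. 102 days after 2000-06-11 is 2000-09-21.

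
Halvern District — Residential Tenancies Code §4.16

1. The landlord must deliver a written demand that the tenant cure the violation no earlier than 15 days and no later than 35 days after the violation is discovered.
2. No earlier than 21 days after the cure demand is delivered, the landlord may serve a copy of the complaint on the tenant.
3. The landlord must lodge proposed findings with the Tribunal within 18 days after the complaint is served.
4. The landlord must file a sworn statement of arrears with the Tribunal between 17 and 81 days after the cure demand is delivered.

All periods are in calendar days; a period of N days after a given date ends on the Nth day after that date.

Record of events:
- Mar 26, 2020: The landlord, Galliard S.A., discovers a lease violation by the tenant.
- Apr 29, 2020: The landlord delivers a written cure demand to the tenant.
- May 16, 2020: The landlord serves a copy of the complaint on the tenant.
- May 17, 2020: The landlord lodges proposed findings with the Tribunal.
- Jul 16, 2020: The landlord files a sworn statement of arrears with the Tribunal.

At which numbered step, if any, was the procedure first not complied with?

Step 1: the window is 15–35 days after Mar 26, 2020 (when the violation is discovered), so Apr 10, 2020 through Apr 30, 2020; done Apr 29, 2020, which is between those dates.
Step 2: the earliest permitted date is 21 days after Apr 29, 2020 (when the cure demand is delivered), i.e. May 20, 2020; acted on May 16, 2020, 4 days prematurely.

Step 2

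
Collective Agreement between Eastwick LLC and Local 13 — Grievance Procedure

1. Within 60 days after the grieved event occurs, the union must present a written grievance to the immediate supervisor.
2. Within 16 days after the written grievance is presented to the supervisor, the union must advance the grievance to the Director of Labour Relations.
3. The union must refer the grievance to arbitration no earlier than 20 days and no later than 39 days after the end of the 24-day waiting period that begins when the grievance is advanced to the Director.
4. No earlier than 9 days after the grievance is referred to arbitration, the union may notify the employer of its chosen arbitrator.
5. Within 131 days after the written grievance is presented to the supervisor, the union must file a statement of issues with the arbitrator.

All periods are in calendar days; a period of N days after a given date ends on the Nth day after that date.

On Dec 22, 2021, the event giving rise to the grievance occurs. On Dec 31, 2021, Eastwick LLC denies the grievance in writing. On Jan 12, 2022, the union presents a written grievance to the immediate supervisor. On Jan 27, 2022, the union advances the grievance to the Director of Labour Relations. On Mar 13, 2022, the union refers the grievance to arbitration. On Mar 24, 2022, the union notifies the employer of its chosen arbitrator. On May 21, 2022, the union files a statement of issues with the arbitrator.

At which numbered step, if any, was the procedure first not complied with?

None — every step was satisfied

(1) due by Dec 22, 2021 + 60 days = Feb 20, 2022; Jan 12, 2022 is within that limit.
(2) due by Jan 12, 2022 + 16 days = Jan 28, 2022; Jan 27, 2022 is within that limit.
(3) the permitted window runs from Feb 20, 2022 + 20 = Mar 12, 2022 to Feb 20, 2022 + 39 = Mar 31, 2022; done Mar 13, 2022 — within the window.
(4) permitted from Mar 13, 2022 + 9 days = Mar 22, 2022 onward; Mar 24, 2022 is on or after that date.
(5) due by Jan 12, 2022 + 131 days = May 23, 2022; May 21, 2022 is within that limit.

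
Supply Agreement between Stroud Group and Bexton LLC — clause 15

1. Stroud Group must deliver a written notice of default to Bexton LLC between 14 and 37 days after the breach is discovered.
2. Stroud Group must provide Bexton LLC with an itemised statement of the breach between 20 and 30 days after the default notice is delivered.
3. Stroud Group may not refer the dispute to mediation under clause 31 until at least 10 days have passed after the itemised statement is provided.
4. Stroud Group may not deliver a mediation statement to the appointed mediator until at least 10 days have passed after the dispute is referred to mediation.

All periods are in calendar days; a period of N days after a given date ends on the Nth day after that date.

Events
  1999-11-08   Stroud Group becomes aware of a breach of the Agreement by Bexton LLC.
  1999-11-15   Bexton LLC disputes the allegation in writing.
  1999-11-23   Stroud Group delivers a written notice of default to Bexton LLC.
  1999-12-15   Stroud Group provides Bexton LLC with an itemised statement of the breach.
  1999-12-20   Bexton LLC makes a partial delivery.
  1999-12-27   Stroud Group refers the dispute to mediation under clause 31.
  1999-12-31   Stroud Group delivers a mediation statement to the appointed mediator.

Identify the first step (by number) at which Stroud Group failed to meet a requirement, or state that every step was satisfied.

Step 4

Step 1: the window is 14–37 days after 1999-11-08 (when the breach is discovered), so 1999-11-22 through 1999-12-15; done 1999-11-23 — within the window.
Step 2: the window is 20–30 days after 1999-11-23 (when the default notice is delivered), so 1999-12-13 through 1999-12-23; 1999-12-15 falls inside that range.
Step 3: the earliest permitted date is 10 days after 1999-12-15 (when the itemised statement is provided), i.e. 1999-12-25; done 1999-12-27, after the minimum wait.
Step 4: the earliest permitted date is 10 days after 1999-12-27 (when the dispute is referred to mediation), i.e. 2000-01-06; 1999-12-31 is 6 days before the earliest permitted date.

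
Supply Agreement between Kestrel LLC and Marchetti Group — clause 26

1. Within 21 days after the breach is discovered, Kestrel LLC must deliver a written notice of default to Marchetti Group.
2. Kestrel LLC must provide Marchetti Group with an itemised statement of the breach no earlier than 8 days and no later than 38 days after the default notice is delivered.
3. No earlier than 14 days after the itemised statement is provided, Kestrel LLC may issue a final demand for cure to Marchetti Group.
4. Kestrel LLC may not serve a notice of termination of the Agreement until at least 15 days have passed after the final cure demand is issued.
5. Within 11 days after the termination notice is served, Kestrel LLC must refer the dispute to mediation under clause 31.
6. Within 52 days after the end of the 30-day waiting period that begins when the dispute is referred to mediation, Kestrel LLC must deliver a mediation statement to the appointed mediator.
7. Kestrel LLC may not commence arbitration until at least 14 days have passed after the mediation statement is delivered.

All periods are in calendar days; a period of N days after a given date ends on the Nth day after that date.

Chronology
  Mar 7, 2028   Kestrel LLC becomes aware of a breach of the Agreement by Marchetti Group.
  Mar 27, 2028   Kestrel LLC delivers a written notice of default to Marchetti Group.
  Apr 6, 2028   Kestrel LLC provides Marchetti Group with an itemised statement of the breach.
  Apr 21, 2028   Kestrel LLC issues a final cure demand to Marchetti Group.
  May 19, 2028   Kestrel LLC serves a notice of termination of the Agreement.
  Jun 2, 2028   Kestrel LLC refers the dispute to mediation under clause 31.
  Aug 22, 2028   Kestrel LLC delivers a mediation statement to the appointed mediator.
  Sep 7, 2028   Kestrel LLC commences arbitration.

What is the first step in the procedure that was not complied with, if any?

Step 5

Step 1 — counting 21 days from Mar 7, 2028 (when the breach is discovered) gives a deadline of Mar 28, 2028; done Mar 27, 2028 — timely.
Step 2 — 8 and 38 days from Mar 27, 2028 (when the default notice is delivered) are Apr 4, 2028 and May 4, 2028 respectively; done Apr 6, 2028, which is between those dates.
Step 3 — must wait 14 days from Apr 6, 2028 (when the itemised statement is provided), so not before Apr 20, 2028; done Apr 21, 2028 — permitted.
Step 4 — must wait 15 days from Apr 21, 2028 (when the final cure demand is issued), so not before May 6, 2028; done May 19, 2028, after the minimum wait.
Step 5 — counting 11 days from May 19, 2028 (when the termination notice is served) gives a deadline of May 30, 2028; done Jun 2, 2028 — 3 days late.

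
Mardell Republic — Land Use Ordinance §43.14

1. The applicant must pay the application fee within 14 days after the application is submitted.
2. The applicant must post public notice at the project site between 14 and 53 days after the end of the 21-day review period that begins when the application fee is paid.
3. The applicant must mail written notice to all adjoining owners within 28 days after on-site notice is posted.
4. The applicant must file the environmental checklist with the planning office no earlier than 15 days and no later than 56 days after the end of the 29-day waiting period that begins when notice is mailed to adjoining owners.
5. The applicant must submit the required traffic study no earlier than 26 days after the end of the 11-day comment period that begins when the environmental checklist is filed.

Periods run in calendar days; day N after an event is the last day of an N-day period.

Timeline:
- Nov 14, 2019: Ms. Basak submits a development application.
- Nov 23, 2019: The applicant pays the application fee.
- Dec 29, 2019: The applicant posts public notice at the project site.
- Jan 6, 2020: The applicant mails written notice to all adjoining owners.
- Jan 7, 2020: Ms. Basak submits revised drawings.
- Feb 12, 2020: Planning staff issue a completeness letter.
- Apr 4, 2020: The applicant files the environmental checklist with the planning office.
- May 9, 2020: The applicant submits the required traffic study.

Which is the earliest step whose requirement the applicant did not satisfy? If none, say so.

Step 4

(1) due by Nov 14, 2019 + 14 days = Nov 28, 2019; done Nov 23, 2019 — timely.
(2) the permitted window runs from Dec 14, 2019 + 14 = Dec 28, 2019 to Dec 14, 2019 + 53 = Feb 5, 2020; Dec 29, 2019 falls inside that range.
(3) due by Dec 29, 2019 + 28 days = Jan 26, 2020; done Jan 6, 2020 — timely.
(4) the permitted window runs from Feb 4, 2020 + 15 = Feb 19, 2020 to Feb 4, 2020 + 56 = Mar 31, 2020; Apr 4, 2020 is 4 days past the end of the window.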